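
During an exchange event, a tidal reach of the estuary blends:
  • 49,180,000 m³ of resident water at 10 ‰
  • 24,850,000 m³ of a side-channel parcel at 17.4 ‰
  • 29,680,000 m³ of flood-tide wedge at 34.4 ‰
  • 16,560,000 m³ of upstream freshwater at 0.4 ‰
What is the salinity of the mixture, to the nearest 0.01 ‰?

16.23 ‰

Weighted by volume,
salt = 49,180,000×10 + 24,850,000×17.4 + 29,680,000×34.4 + 16,560,000×0.4 = 491,800,000 + 432,390,000 + 1,020,992,000 + 6,624,000 = 1,951,806,000
volume = 49,180,000 + 24,850,000 + 29,680,000 + 16,560,000 = 120,270,000 m³
S = 1,951,806,000 / 120,270,000 = 16.2285 ‰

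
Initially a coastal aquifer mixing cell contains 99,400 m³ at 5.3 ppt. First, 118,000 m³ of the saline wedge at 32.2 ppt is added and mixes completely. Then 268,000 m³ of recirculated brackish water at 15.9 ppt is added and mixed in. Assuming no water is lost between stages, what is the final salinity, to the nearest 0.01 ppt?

17.69 ppt

Total salt / total volume:
Initial salt = 99,400×5.3 = 526,820
After stage 1: salt = 526,820 + 118,000×32.2 = 4,326,420; volume = 217,400 m³; S = 19.901 ppt
After stage 2: salt = 4,326,420 + 268,000×15.9 = 8,587,620; volume = 485,400 m³
S = 8,587,620 / 485,400 = 17.6918 ppt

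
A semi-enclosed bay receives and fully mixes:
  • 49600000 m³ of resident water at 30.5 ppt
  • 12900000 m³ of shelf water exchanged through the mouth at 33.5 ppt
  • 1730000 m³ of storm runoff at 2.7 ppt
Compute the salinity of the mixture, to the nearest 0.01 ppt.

By conservation of dissolved salt,
salt = 49,600,000×30.5 + 12,900,000×33.5 + 1,730,000×2.7 = 1,512,800,000 + 432,150,000 + 4,671,000 = 1,949,621,000
volume = 49,600,000 + 12,900,000 + 1,730,000 = 64,230,000 m³
S = 1,949,621,000 / 64,230,000 = 30.3537 ppt

30.35 ppt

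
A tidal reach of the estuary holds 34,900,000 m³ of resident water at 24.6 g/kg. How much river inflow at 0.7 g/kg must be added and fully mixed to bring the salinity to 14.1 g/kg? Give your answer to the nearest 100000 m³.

Salt balance: 34,900,000×24.6 + V×0.7 = (34,900,000+V)×14.1
858,540,000 + 0.7V = 492,090,000 + 14.1V
366,450,000 = 13.4V
V = 27,347,014.93 m³

27300000 m³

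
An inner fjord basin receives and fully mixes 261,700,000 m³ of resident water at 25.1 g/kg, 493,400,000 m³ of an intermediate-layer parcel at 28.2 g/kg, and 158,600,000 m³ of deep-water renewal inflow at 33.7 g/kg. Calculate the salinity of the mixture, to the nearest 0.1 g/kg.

28.3 g/kg

By conservation of dissolved salt,
salt = 261,700,000×25.1 + 493,400,000×28.2 + 158,600,000×33.7 = 6,568,670,000 + 13,913,880,000 + 5,344,820,000 = 25,827,370,000
volume = 261,700,000 + 493,400,000 + 158,600,000 = 913,700,000 m³
S = 25,827,370,000 / 913,700,000 = 28.267 g/kg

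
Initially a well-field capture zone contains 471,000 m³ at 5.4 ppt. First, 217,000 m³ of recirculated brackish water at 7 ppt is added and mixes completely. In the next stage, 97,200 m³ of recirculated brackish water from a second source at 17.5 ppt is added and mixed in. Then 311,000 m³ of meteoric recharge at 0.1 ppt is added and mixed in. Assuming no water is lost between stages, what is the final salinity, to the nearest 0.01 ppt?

5.29 ppt

By conservation of dissolved salt,
Initial salt = 471,000×5.4 = 2,543,400
After stage 1: salt = 2,543,400 + 217,000×7 = 4,062,400; volume = 688,000 m³; S = 5.905 ppt
After stage 2: salt = 4,062,400 + 97,200×17.5 = 5,763,400; volume = 785,200 m³; S = 7.34 ppt
After stage 3: salt = 5,763,400 + 311,000×0.1 = 5,794,500; volume = 1,096,200 m³
S = 5,794,500 / 1,096,200 = 5.286 ppt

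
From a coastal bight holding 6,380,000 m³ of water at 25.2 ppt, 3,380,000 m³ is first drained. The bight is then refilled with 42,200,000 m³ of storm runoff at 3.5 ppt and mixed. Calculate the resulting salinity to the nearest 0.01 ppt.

4.94 ppt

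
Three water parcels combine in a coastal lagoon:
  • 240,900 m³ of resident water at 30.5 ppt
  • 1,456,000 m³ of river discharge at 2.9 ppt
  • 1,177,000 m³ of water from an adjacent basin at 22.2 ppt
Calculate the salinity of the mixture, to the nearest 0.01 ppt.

13.12 ppt

Mass of salt is conserved:
salt = 240,900×30.5 + 1,456,000×2.9 + 1,177,000×22.2 = 7,347,450 + 4,222,400 + 26,129,400 = 37,699,250
volume = 240,900 + 1,456,000 + 1,177,000 = 2,873,900 m³
S = 37,699,250 / 2,873,900 = 13.1178 ppt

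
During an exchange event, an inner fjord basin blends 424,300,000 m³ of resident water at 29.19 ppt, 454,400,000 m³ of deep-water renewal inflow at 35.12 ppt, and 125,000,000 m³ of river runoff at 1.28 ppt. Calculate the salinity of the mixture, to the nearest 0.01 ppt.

Total salt / total volume:
salt = 424,300,000×29.19 + 454,400,000×35.12 + 125,000,000×1.28 = 12,385,317,000 + 15,958,528,000 + 160,000,000 = 28,503,845,000
volume = 424,300,000 + 454,400,000 + 125,000,000 = 1,003,700,000 m³
S = 28,503,845,000 / 1,003,700,000 = 28.3988 ppt

28.40 ppt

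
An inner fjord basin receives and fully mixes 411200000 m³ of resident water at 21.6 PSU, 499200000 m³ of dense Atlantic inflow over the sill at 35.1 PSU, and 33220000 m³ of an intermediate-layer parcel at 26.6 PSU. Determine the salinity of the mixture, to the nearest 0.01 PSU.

Weighted by volume,
salt = 411,200,000×21.6 + 499,200,000×35.1 + 33,220,000×26.6 = 8,881,920,000 + 17,521,920,000 + 883,652,000 = 27,287,492,000
volume = 411,200,000 + 499,200,000 + 33,220,000 = 943,620,000 m³
S = 27,287,492,000 / 943,620,000 = 28.9179 PSU

28.92 PSU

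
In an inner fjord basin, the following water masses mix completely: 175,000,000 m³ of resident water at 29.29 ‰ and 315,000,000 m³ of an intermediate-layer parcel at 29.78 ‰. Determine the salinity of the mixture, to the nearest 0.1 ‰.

29.6 ‰

Weighted by volume,
salt = 175,000,000×29.29 + 315,000,000×29.78 = 5,125,750,000 + 9,380,700,000 = 14,506,450,000
volume = 175,000,000 + 315,000,000 = 490,000,000 m³
S = 14,506,450,000 / 490,000,000 = 29.605 ‰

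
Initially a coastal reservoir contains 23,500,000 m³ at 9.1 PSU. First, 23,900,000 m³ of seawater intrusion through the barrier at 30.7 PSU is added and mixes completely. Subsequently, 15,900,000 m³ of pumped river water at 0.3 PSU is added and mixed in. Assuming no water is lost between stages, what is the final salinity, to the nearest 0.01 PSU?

15.05 PSU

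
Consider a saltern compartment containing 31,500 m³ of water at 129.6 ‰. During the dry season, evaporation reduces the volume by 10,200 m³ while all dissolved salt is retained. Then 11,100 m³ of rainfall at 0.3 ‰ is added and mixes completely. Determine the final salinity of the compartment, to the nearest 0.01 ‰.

After evaporation: salt = 31,500×129.6 = 4,082,400; volume = 31,500 − 10,200 = 21,300 m³
After mixing: salt = 4,082,400 + 11,100×0.3 = 4,085,730; volume = 21,300 + 11,100 = 32,400 m³
S = 4,085,730 / 32,400 = 126.1028 ‰

126.10 ‰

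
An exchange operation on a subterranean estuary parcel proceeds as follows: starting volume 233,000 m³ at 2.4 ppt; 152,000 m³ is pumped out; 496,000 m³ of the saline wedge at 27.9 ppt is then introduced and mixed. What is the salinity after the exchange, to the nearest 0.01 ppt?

24.32 ppt

Remaining after removal: 81,000 m³ at 2.4 ppt (salt = 194,400)
After addition: salt = 194,400 + 496,000×27.9 = 14,032,800; volume = 577,000 m³
S = 14,032,800 / 577,000 = 24.3203 ppt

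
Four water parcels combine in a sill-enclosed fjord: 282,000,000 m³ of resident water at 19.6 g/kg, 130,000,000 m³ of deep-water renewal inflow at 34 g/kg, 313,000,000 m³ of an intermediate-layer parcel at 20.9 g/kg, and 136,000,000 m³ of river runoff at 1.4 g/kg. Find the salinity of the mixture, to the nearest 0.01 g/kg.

19.37 g/kg

By conservation of dissolved salt,
salt = 282,000,000×19.6 + 130,000,000×34 + 313,000,000×20.9 + 136,000,000×1.4 = 5,527,200,000 + 4,420,000,000 + 6,541,700,000 + 190,400,000 = 16,679,300,000
volume = 282,000,000 + 130,000,000 + 313,000,000 + 136,000,000 = 861,000,000 m³
S = 16,679,300,000 / 861,000,000 = 19.372 g/kg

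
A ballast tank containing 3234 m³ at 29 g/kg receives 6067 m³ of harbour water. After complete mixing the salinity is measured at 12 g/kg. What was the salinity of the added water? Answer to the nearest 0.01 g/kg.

Salt balance: 3,234×29 + 6,067×S = 9,301×12
93,786 + 6,067·S = 111,612
S = (111,612 − 93,786) / 6,067 = 2.9382 g/kg

2.94 g/kg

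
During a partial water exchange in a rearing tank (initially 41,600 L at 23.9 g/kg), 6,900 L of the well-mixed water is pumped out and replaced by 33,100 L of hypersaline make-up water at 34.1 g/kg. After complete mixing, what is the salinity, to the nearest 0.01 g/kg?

Remaining after removal: 34,700 L at 23.9 g/kg (salt = 829,330)
After addition: salt = 829,330 + 33,100×34.1 = 1,958,040; volume = 67,800 L
S = 1,958,040 / 67,800 = 28.8796 g/kg

28.88 g/kg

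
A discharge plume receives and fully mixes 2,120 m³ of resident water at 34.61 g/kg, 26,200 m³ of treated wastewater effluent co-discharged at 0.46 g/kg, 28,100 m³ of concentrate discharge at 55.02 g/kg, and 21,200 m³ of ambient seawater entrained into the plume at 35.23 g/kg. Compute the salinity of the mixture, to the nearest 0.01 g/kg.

30.64 g/kg

Conserving salt mass:
salt = 2,120×34.61 + 26,200×0.46 + 28,100×55.02 + 21,200×35.23 = 73,373.2 + 12,052 + 1,546,062 + 746,876 = 2,378,363.2
volume = 2,120 + 26,200 + 28,100 + 21,200 = 77,620 m³
S = 2,378,363.2 / 77,620 = 30.6411 g/kg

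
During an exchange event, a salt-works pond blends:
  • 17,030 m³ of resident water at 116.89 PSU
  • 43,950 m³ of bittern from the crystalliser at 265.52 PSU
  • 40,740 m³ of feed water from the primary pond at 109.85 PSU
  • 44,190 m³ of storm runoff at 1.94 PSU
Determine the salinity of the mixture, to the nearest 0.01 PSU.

Conserving salt mass:
salt = 17,030×116.89 + 43,950×265.52 + 40,740×109.85 + 44,190×1.94 = 1,990,636.7 + 11,669,604 + 4,475,289 + 85,728.6 = 18,221,258.3
volume = 17,030 + 43,950 + 40,740 + 44,190 = 145,910 m³
S = 18,221,258.3 / 145,910 = 124.8801 PSU

124.88 PSU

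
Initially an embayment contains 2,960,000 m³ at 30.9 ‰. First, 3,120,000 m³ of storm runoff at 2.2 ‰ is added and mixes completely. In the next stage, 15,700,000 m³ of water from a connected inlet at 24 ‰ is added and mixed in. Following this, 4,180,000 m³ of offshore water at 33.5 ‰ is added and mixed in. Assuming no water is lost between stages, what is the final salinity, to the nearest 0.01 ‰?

Mass of salt is conserved:
Initial salt = 2,960,000×30.9 = 91,464,000
After stage 1: salt = 91,464,000 + 3,120,000×2.2 = 98,328,000; volume = 6,080,000 m³; S = 16.172 ‰
After stage 2: salt = 98,328,000 + 15,700,000×24 = 475,128,000; volume = 21,780,000 m³; S = 21.815 ‰
After stage 3: salt = 475,128,000 + 4,180,000×33.5 = 615,158,000; volume = 25,960,000 m³
S = 615,158,000 / 25,960,000 = 23.6964 ‰

23.70 ‰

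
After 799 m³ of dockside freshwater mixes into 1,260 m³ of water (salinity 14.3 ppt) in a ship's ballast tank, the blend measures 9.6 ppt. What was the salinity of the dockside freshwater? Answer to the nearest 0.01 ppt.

2.19 ppt

Salt balance: 1,260×14.3 + 799×S = 2,059×9.6
18,018 + 799·S = 19,766.4
S = (19,766.4 − 18,018) / 799 = 2.1882 ppt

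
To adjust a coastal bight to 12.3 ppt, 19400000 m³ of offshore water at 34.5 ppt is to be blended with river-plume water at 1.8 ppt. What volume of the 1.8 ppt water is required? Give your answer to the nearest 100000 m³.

41000000 m³

Salt balance: 19,400,000×34.5 + V×1.8 = (19,400,000+V)×12.3
669,300,000 + 1.8V = 238,620,000 + 12.3V
430,680,000 = 10.5V
V = 41,017,142.86 m³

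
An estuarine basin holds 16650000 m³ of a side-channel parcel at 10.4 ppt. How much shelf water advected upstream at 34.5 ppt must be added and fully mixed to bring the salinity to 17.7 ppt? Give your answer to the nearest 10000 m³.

Salt balance: 16,650,000×10.4 + V×34.5 = (16,650,000+V)×17.7
173,160,000 + 34.5V = 294,705,000 + 17.7V
121,545,000 = 16.8V
V = 7,234,821.43 m³

7230000 m³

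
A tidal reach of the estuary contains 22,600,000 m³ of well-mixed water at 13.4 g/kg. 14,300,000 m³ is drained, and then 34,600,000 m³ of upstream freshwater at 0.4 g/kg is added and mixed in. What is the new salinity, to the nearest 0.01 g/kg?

2.92 g/kg

Remaining after removal: 8,300,000 m³ at 13.4 g/kg (salt = 111,220,000)
After addition: salt = 111,220,000 + 34,600,000×0.4 = 125,060,000; volume = 42,900,000 m³
S = 125,060,000 / 42,900,000 = 2.9152 g/kg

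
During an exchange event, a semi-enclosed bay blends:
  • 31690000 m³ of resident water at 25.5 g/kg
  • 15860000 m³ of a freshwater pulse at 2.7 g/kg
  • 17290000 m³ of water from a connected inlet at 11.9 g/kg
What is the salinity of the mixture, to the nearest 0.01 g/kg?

By conservation of dissolved salt,
salt = 31,690,000×25.5 + 15,860,000×2.7 + 17,290,000×11.9 = 808,095,000 + 42,822,000 + 205,751,000 = 1,056,668,000
volume = 31,690,000 + 15,860,000 + 17,290,000 = 64,840,000 m³
S = 1,056,668,000 / 64,840,000 = 16.2965 g/kg

16.30 g/kg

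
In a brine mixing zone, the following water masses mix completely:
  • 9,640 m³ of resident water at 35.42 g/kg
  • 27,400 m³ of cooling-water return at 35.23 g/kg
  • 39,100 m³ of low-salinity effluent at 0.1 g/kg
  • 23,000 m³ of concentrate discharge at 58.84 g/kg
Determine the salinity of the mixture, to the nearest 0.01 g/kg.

26.87 g/kg

Salt balance:
salt = 9,640×35.42 + 27,400×35.23 + 39,100×0.1 + 23,000×58.84 = 341,448.8 + 965,302 + 3,910 + 1,353,320 = 2,663,980.8
volume = 9,640 + 27,400 + 39,100 + 23,000 = 99,140 m³
S = 2,663,980.8 / 99,140 = 26.8709 g/kg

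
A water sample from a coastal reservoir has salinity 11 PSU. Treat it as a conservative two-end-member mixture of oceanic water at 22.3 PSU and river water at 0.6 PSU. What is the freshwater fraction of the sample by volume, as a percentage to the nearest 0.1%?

52.1%

Let f be the freshwater fraction. Salt balance per unit volume:
f×0.6 + (1−f)×22.3 = 11
f = (22.3 − 11) / (22.3 − 0.6) = 11.3/21.7 = 0.5207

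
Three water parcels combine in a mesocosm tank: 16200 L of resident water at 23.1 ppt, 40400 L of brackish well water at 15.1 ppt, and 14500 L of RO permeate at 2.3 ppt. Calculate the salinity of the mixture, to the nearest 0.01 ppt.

Total salt / total volume:
salt = 16,200×23.1 + 40,400×15.1 + 14,500×2.3 = 374,220 + 610,040 + 33,350 = 1,017,610
volume = 16,200 + 40,400 + 14,500 = 71,100 L
S = 1,017,610 / 71,100 = 14.3124 ppt

14.31 ppt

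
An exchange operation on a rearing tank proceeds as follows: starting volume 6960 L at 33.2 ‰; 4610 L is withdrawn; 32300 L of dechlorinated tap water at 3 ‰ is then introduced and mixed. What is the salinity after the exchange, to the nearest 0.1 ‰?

Remaining after removal: 2,350 L at 33.2 ‰ (salt = 78,020)
After addition: salt = 78,020 + 32,300×3 = 174,920; volume = 34,650 L
S = 174,920 / 34,650 = 5.0482 ‰

5.0 ‰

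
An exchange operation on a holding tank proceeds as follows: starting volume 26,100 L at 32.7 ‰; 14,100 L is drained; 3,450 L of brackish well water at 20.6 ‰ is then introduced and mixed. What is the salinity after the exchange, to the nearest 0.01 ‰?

Remaining after removal: 12,000 L at 32.7 ‰ (salt = 392,400)
After addition: salt = 392,400 + 3,450×20.6 = 463,470; volume = 15,450 L
S = 463,470 / 15,450 = 29.9981 ‰

30.00 ‰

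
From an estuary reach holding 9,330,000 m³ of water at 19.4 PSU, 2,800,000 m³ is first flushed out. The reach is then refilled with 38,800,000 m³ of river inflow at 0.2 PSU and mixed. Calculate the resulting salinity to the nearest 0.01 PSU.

2.97 PSU

Remaining after removal: 6,530,000 m³ at 19.4 PSU (salt = 126,682,000)
After addition: salt = 126,682,000 + 38,800,000×0.2 = 134,442,000; volume = 45,330,000 m³
S = 134,442,000 / 45,330,000 = 2.9659 PSU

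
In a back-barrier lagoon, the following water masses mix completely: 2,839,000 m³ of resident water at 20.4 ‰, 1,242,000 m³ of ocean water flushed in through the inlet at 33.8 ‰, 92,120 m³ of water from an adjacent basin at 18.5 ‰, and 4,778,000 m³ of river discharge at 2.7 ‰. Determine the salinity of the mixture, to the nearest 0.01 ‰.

12.79 ‰

Total salt / total volume:
salt = 2,839,000×20.4 + 1,242,000×33.8 + 92,120×18.5 + 4,778,000×2.7 = 57,915,600 + 41,979,600 + 1,704,220 + 12,900,600 = 114,500,020
volume = 2,839,000 + 1,242,000 + 92,120 + 4,778,000 = 8,951,120 m³
S = 114,500,020 / 8,951,120 = 12.7917 ‰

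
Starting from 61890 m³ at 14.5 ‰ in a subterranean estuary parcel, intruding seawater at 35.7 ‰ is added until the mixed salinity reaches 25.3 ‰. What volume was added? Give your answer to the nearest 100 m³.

64300 m³

Salt balance: 61,890×14.5 + V×35.7 = (61,890+V)×25.3
897,405 + 35.7V = 1,565,817 + 25.3V
668,412 = 10.4V
V = 64,270.38 m³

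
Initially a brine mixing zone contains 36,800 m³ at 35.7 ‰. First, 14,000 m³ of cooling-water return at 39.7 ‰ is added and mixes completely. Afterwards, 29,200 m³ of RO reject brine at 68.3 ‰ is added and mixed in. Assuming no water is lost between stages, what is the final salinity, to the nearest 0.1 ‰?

Salt balance:
Initial salt = 36,800×35.7 = 1,313,760
After stage 1: salt = 1,313,760 + 14,000×39.7 = 1,869,560; volume = 50,800 m³; S = 36.802 ‰
After stage 2: salt = 1,869,560 + 29,200×68.3 = 3,863,920; volume = 80,000 m³
S = 3,863,920 / 80,000 = 48.299 ‰

48.3 ‰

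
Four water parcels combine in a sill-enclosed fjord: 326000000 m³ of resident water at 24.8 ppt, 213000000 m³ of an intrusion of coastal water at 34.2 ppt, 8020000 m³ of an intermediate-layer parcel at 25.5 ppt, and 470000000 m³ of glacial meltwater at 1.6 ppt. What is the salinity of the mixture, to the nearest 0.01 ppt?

Weighted by volume,
salt = 326,000,000×24.8 + 213,000,000×34.2 + 8,020,000×25.5 + 470,000,000×1.6 = 8,084,800,000 + 7,284,600,000 + 204,510,000 + 752,000,000 = 16,325,910,000
volume = 326,000,000 + 213,000,000 + 8,020,000 + 470,000,000 = 1,017,020,000 m³
S = 16,325,910,000 / 1,017,020,000 = 16.0527 ppt

16.05 ppt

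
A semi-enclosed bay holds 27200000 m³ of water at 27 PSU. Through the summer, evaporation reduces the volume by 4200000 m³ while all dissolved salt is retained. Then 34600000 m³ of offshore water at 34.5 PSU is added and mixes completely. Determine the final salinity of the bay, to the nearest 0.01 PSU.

33.47 PSU

After evaporation: salt = 27,200,000×27 = 734,400,000; volume = 27,200,000 − 4,200,000 = 23,000,000 m³
After mixing: salt = 734,400,000 + 34,600,000×34.5 = 1,928,100,000; volume = 23,000,000 + 34,600,000 = 57,600,000 m³
S = 1,928,100,000 / 57,600,000 = 33.474 PSU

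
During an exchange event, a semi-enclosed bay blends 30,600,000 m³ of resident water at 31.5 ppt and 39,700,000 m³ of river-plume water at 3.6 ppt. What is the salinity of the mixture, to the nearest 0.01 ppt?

15.74 ppt

Mass of salt is conserved:
salt = 30,600,000×31.5 + 39,700,000×3.6 = 963,900,000 + 142,920,000 = 1,106,820,000
volume = 30,600,000 + 39,700,000 = 70,300,000 m³
S = 1,106,820,000 / 70,300,000 = 15.7442 ppt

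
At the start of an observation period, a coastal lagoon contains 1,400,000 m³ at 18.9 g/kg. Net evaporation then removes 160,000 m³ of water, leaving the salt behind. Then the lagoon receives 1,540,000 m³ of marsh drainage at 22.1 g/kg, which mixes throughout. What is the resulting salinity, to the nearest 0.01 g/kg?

After evaporation: salt = 1,400,000×18.9 = 26,460,000; volume = 1,400,000 − 160,000 = 1,240,000 m³
After mixing: salt = 26,460,000 + 1,540,000×22.1 = 60,494,000; volume = 1,240,000 + 1,540,000 = 2,780,000 m³
S = 60,494,000 / 2,780,000 = 21.7604 g/kg

21.76 g/kg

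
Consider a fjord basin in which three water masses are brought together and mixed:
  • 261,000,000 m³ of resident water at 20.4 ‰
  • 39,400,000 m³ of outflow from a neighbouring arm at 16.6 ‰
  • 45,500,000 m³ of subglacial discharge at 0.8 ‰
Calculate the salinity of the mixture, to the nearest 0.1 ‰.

17.4 ‰

Conserving salt mass:
salt = 261,000,000×20.4 + 39,400,000×16.6 + 45,500,000×0.8 = 5,324,400,000 + 654,040,000 + 36,400,000 = 6,014,840,000
volume = 261,000,000 + 39,400,000 + 45,500,000 = 345,900,000 m³
S = 6,014,840,000 / 345,900,000 = 17.389 ‰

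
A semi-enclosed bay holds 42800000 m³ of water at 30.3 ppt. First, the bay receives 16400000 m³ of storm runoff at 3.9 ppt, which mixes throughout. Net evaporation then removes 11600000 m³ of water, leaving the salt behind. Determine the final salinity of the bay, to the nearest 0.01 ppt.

After mixing: salt = 42,800,000×30.3 + 16,400,000×3.9 = 1,360,800,000; volume = 59,200,000 m³
After evaporation: salt unchanged = 1,360,800,000; volume = 59,200,000 − 11,600,000 = 47,600,000 m³
S = 1,360,800,000 / 47,600,000 = 28.5882 ppt

28.59 ppt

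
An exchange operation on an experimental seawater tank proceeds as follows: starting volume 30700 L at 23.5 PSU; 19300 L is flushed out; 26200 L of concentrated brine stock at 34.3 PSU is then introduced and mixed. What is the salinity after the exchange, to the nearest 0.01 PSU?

Remaining after removal: 11,400 L at 23.5 PSU (salt = 267,900)
After addition: salt = 267,900 + 26,200×34.3 = 1,166,560; volume = 37,600 L
S = 1,166,560 / 37,600 = 31.0255 PSU

31.03 PSU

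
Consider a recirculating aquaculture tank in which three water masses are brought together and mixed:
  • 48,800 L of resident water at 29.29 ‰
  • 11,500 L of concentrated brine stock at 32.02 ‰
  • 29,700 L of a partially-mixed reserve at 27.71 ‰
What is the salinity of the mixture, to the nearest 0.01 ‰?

Mass of salt is conserved:
salt = 48,800×29.29 + 11,500×32.02 + 29,700×27.71 = 1,429,352 + 368,230 + 822,987 = 2,620,569
volume = 48,800 + 11,500 + 29,700 = 90,000 L
S = 2,620,569 / 90,000 = 29.1174 ‰

29.12 ‰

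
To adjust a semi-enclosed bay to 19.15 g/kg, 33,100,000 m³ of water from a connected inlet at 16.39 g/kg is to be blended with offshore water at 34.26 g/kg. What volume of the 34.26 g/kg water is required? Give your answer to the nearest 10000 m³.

6050000 m³

Salt balance: 33,100,000×16.39 + V×34.26 = (33,100,000+V)×19.15
542,509,000 + 34.26V = 633,865,000 + 19.15V
91,356,000 = 15.11V
V = 6,046,062.21 m³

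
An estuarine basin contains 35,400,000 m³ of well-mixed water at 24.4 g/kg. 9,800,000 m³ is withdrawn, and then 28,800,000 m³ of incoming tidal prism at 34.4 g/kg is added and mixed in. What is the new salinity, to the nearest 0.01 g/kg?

Remaining after removal: 25,600,000 m³ at 24.4 g/kg (salt = 624,640,000)
After addition: salt = 624,640,000 + 28,800,000×34.4 = 1,615,360,000; volume = 54,400,000 m³
S = 1,615,360,000 / 54,400,000 = 29.6941 g/kg

29.69 g/kg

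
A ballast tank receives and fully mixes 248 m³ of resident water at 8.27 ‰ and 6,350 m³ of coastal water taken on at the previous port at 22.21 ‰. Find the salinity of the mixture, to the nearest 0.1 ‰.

Conserving salt mass:
salt = 248×8.27 + 6,350×22.21 = 2,050.96 + 141,033.5 = 143,084.46
volume = 248 + 6,350 = 6,598 m³
S = 143,084.46 / 6,598 = 21.686 ‰

21.7 ‰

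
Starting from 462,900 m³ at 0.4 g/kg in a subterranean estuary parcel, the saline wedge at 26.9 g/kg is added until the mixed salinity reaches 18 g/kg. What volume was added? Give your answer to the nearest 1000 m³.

915000 m³

Salt balance: 462,900×0.4 + V×26.9 = (462,900+V)×18
185,160 + 26.9V = 8,332,200 + 18V
8,147,040 = 8.9V
V = 915,397.75 m³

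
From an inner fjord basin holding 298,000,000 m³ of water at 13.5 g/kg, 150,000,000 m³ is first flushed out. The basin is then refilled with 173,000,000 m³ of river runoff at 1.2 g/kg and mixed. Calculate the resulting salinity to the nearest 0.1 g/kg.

Remaining after removal: 148,000,000 m³ at 13.5 g/kg (salt = 1,998,000,000)
After addition: salt = 1,998,000,000 + 173,000,000×1.2 = 2,205,600,000; volume = 321,000,000 m³
S = 2,205,600,000 / 321,000,000 = 6.871 g/kg

6.9 g/kg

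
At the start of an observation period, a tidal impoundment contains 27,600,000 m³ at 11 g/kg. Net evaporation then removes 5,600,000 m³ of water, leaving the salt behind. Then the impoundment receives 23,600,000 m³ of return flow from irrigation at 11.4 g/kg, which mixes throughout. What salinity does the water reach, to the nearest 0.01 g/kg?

12.56 g/kg

After evaporation: salt = 27,600,000×11 = 303,600,000; volume = 27,600,000 − 5,600,000 = 22,000,000 m³
After mixing: salt = 303,600,000 + 23,600,000×11.4 = 572,640,000; volume = 22,000,000 + 23,600,000 = 45,600,000 m³
S = 572,640,000 / 45,600,000 = 12.5579 g/kg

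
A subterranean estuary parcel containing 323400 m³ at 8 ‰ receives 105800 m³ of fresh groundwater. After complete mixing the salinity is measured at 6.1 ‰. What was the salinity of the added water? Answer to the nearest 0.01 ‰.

0.29 ‰

Salt balance: 323,400×8 + 105,800×S = 429,200×6.1
2,587,200 + 105,800·S = 2,618,120
S = (2,618,120 − 2,587,200) / 105,800 = 0.2922 ‰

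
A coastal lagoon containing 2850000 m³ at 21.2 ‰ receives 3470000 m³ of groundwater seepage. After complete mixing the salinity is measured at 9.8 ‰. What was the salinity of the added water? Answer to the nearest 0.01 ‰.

Salt balance: 2,850,000×21.2 + 3,470,000×S = 6,320,000×9.8
60,420,000 + 3,470,000·S = 61,936,000
S = (61,936,000 − 60,420,000) / 3,470,000 = 0.4369 ‰

0.44 ‰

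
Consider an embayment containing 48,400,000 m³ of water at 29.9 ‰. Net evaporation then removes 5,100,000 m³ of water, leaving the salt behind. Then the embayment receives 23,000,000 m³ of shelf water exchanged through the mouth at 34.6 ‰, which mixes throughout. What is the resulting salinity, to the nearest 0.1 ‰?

After evaporation: salt = 48,400,000×29.9 = 1,447,160,000; volume = 48,400,000 − 5,100,000 = 43,300,000 m³
After mixing: salt = 1,447,160,000 + 23,000,000×34.6 = 2,242,960,000; volume = 43,300,000 + 23,000,000 = 66,300,000 m³
S = 2,242,960,000 / 66,300,000 = 33.8305 ‰

33.8 ‰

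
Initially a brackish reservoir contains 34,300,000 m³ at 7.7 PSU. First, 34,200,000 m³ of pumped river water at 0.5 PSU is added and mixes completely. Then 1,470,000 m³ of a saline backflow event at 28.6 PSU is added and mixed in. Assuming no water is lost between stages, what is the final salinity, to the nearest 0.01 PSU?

4.62 PSU

Total salt / total volume:
Initial salt = 34,300,000×7.7 = 264,110,000
After stage 1: salt = 264,110,000 + 34,200,000×0.5 = 281,210,000; volume = 68,500,000 m³; S = 4.105 PSU
After stage 2: salt = 281,210,000 + 1,470,000×28.6 = 323,252,000; volume = 69,970,000 m³
S = 323,252,000 / 69,970,000 = 4.6199 PSU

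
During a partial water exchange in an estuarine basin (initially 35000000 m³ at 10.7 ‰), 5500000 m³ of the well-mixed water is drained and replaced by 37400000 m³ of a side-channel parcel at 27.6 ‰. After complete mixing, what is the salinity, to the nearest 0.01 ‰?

20.15 ‰

Remaining after removal: 29,500,000 m³ at 10.7 ‰ (salt = 315,650,000)
After addition: salt = 315,650,000 + 37,400,000×27.6 = 1,347,890,000; volume = 66,900,000 m³
S = 1,347,890,000 / 66,900,000 = 20.1478 ‰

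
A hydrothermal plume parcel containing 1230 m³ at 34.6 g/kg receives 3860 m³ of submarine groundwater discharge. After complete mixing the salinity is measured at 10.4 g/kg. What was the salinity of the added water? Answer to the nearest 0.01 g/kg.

Salt balance: 1,230×34.6 + 3,860×S = 5,090×10.4
42,558 + 3,860·S = 52,936
S = (52,936 − 42,558) / 3,860 = 2.6886 g/kg

2.69 g/kg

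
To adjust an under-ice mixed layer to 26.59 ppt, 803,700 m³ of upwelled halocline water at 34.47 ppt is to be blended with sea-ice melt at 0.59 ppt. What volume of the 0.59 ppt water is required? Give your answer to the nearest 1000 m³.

244000 m³

Salt balance: 803,700×34.47 + V×0.59 = (803,700+V)×26.59
27,703,539 + 0.59V = 21,370,383 + 26.59V
6,333,156 = 26V
V = 243,582.92 m³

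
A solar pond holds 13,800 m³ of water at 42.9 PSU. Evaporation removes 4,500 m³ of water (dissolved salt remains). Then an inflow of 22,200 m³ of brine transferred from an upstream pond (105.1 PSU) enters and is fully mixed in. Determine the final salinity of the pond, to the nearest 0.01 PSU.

After evaporation: salt = 13,800×42.9 = 592,020; volume = 13,800 − 4,500 = 9,300 m³
After mixing: salt = 592,020 + 22,200×105.1 = 2,925,240; volume = 9,300 + 22,200 = 31,500 m³
S = 2,925,240 / 31,500 = 92.8648 PSU

92.86 PSU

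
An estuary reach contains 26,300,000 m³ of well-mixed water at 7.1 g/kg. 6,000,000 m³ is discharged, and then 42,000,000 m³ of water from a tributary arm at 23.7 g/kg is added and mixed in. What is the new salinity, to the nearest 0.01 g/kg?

Remaining after removal: 20,300,000 m³ at 7.1 g/kg (salt = 144,130,000)
After addition: salt = 144,130,000 + 42,000,000×23.7 = 1,139,530,000; volume = 62,300,000 m³
S = 1,139,530,000 / 62,300,000 = 18.291 g/kg

18.29 g/kg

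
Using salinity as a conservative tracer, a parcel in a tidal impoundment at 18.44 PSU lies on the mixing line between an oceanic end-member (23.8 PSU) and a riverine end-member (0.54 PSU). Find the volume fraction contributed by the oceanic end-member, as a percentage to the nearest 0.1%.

Let g be the oceanic fraction. Salt balance per unit volume:
g×23.8 + (1−g)×0.54 = 18.44
g = (18.44 − 0.54) / (23.8 − 0.54) = 17.9/23.26 = 0.7696

77.0%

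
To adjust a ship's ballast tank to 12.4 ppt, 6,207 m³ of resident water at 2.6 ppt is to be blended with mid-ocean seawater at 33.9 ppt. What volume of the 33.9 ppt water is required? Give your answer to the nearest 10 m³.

Salt balance: 6,207×2.6 + V×33.9 = (6,207+V)×12.4
16,138.2 + 33.9V = 76,966.8 + 12.4V
60,828.6 = 21.5V
V = 2,829.24 m³

2830 m³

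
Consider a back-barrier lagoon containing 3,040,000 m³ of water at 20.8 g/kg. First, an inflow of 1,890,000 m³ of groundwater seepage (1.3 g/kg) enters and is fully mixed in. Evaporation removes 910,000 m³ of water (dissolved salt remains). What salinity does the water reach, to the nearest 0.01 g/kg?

After mixing: salt = 3,040,000×20.8 + 1,890,000×1.3 = 65,689,000; volume = 4,930,000 m³
After evaporation: salt unchanged = 65,689,000; volume = 4,930,000 − 910,000 = 4,020,000 m³
S = 65,689,000 / 4,020,000 = 16.3405 g/kg

16.34 g/kg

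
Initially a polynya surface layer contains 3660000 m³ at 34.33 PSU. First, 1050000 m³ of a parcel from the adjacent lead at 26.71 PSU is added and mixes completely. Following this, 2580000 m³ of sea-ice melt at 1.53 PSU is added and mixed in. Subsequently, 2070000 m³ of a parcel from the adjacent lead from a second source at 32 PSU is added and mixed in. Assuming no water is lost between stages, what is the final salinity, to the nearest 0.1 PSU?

Weighted by volume,
Initial salt = 3,660,000×34.33 = 125,647,800
After stage 1: salt = 125,647,800 + 1,050,000×26.71 = 153,693,300; volume = 4,710,000 m³; S = 32.631 PSU
After stage 2: salt = 153,693,300 + 2,580,000×1.53 = 157,640,700; volume = 7,290,000 m³; S = 21.624 PSU
After stage 3: salt = 157,640,700 + 2,070,000×32 = 223,880,700; volume = 9,360,000 m³
S = 223,880,700 / 9,360,000 = 23.9189 PSU

23.9 PSU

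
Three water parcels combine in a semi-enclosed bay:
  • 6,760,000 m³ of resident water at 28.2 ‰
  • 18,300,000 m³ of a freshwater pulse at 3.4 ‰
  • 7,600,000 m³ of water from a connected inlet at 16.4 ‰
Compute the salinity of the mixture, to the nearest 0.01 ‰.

11.56 ‰

Total salt / total volume:
salt = 6,760,000×28.2 + 18,300,000×3.4 + 7,600,000×16.4 = 190,632,000 + 62,220,000 + 124,640,000 = 377,492,000
volume = 6,760,000 + 18,300,000 + 7,600,000 = 32,660,000 m³
S = 377,492,000 / 32,660,000 = 11.5582 ‰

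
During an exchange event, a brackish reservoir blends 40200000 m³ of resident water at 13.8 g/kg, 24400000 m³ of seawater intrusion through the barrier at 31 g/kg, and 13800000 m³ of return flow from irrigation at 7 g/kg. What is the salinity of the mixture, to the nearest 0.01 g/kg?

Mass of salt is conserved:
salt = 40,200,000×13.8 + 24,400,000×31 + 13,800,000×7 = 554,760,000 + 756,400,000 + 96,600,000 = 1,407,760,000
volume = 40,200,000 + 24,400,000 + 13,800,000 = 78,400,000 m³
S = 1,407,760,000 / 78,400,000 = 17.9561 g/kg

17.96 g/kg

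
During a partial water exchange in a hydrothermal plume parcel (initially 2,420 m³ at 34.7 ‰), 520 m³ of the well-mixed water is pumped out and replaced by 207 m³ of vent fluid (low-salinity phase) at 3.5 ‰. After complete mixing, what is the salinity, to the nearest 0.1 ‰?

31.6 ‰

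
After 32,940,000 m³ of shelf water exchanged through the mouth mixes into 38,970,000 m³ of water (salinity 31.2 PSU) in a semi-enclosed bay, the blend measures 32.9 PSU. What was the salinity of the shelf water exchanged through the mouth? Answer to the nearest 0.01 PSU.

34.91 PSU

Salt balance: 38,970,000×31.2 + 32,940,000×S = 71,910,000×32.9
1,215,864,000 + 32,940,000·S = 2,365,839,000
S = (2,365,839,000 − 1,215,864,000) / 32,940,000 = 34.9112 PSU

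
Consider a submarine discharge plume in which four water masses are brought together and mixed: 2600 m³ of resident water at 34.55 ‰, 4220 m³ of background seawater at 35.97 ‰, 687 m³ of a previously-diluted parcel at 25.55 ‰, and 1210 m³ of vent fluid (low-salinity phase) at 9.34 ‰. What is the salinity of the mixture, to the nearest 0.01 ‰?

31.03 ‰

Conserving salt mass:
salt = 2,600×34.55 + 4,220×35.97 + 687×25.55 + 1,210×9.34 = 89,830 + 151,793.4 + 17,552.85 + 11,301.4 = 270,477.65
volume = 2,600 + 4,220 + 687 + 1,210 = 8,717 m³
S = 270,477.65 / 8,717 = 31.0288 ‰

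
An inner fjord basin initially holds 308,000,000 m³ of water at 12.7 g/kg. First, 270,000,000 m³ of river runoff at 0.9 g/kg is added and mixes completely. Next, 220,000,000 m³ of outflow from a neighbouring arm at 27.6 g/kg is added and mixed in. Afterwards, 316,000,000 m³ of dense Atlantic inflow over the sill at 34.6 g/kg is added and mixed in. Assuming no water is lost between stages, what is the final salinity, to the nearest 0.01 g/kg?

18.99 g/kg

Conserving salt mass:
Initial salt = 308,000,000×12.7 = 3,911,600,000
After stage 1: salt = 3,911,600,000 + 270,000,000×0.9 = 4,154,600,000; volume = 578,000,000 m³; S = 7.188 g/kg
After stage 2: salt = 4,154,600,000 + 220,000,000×27.6 = 10,226,600,000; volume = 798,000,000 m³; S = 12.815 g/kg
After stage 3: salt = 10,226,600,000 + 316,000,000×34.6 = 21,160,200,000; volume = 1,114,000,000 m³
S = 21,160,200,000 / 1,114,000,000 = 18.9948 g/kg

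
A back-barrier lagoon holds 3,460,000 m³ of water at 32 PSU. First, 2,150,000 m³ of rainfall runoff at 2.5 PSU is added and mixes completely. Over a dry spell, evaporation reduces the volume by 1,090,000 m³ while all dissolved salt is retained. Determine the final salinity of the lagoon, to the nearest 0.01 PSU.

25.68 PSU

After mixing: salt = 3,460,000×32 + 2,150,000×2.5 = 116,095,000; volume = 5,610,000 m³
After evaporation: salt unchanged = 116,095,000; volume = 5,610,000 − 1,090,000 = 4,520,000 m³
S = 116,095,000 / 4,520,000 = 25.6847 PSU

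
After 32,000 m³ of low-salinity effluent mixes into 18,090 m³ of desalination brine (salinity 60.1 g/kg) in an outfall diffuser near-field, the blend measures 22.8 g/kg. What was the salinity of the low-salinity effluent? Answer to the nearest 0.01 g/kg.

1.71 g/kg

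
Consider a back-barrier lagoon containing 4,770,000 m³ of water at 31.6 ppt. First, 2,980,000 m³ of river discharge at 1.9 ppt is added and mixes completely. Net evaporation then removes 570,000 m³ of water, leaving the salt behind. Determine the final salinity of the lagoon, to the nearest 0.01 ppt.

21.78 ppt

After mixing: salt = 4,770,000×31.6 + 2,980,000×1.9 = 156,394,000; volume = 7,750,000 m³
After evaporation: salt unchanged = 156,394,000; volume = 7,750,000 − 570,000 = 7,180,000 m³
S = 156,394,000 / 7,180,000 = 21.7819 ppt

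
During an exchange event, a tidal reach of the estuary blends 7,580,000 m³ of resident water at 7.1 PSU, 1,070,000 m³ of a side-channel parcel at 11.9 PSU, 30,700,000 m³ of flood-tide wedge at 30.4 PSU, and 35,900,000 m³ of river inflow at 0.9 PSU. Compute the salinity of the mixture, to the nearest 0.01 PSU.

Conserving salt mass:
salt = 7,580,000×7.1 + 1,070,000×11.9 + 30,700,000×30.4 + 35,900,000×0.9 = 53,818,000 + 12,733,000 + 933,280,000 + 32,310,000 = 1,032,141,000
volume = 7,580,000 + 1,070,000 + 30,700,000 + 35,900,000 = 75,250,000 m³
S = 1,032,141,000 / 75,250,000 = 13.7162 PSU

13.72 PSU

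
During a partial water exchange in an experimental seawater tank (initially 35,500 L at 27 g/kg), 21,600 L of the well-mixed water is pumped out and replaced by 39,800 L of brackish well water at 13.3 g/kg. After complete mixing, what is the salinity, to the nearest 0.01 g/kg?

Remaining after removal: 13,900 L at 27 g/kg (salt = 375,300)
After addition: salt = 375,300 + 39,800×13.3 = 904,640; volume = 53,700 L
S = 904,640 / 53,700 = 16.8462 g/kg

16.85 g/kg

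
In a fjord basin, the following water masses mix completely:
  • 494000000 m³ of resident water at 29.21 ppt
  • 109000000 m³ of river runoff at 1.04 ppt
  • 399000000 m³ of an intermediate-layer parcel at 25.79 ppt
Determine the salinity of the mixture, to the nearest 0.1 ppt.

24.8 ppt

Mass of salt is conserved:
salt = 494,000,000×29.21 + 109,000,000×1.04 + 399,000,000×25.79 = 14,429,740,000 + 113,360,000 + 10,290,210,000 = 24,833,310,000
volume = 494,000,000 + 109,000,000 + 399,000,000 = 1,002,000,000 m³
S = 24,833,310,000 / 1,002,000,000 = 24.784 ppt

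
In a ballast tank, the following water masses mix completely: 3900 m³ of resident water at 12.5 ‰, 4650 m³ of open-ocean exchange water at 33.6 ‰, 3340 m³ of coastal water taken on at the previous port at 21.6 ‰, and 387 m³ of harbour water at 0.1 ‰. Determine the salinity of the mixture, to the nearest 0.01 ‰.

Conserving salt mass:
salt = 3,900×12.5 + 4,650×33.6 + 3,340×21.6 + 387×0.1 = 48,750 + 156,240 + 72,144 + 38.7 = 277,172.7
volume = 3,900 + 4,650 + 3,340 + 387 = 12,277 m³
S = 277,172.7 / 12,277 = 22.5766 ‰

22.58 ‰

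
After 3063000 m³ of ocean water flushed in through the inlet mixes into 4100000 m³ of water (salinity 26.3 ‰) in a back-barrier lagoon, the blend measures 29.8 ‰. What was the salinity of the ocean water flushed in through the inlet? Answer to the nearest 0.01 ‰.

34.48 ‰

Salt balance: 4,100,000×26.3 + 3,063,000×S = 7,163,000×29.8
107,830,000 + 3,063,000·S = 213,457,400
S = (213,457,400 − 107,830,000) / 3,063,000 = 34.4849 ‰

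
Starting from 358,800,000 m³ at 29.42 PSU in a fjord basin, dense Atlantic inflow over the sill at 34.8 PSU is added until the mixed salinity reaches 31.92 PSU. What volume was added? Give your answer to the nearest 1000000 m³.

Salt balance: 358,800,000×29.42 + V×34.8 = (358,800,000+V)×31.92
10,555,896,000 + 34.8V = 11,452,896,000 + 31.92V
897,000,000 = 2.88V
V = 311,458,333.33 m³

311000000 m³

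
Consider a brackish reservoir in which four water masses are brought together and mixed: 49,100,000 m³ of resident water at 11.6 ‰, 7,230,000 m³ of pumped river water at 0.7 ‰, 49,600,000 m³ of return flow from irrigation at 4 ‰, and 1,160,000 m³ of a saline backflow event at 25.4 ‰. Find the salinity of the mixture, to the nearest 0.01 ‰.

7.49 ‰

Total salt / total volume:
salt = 49,100,000×11.6 + 7,230,000×0.7 + 49,600,000×4 + 1,160,000×25.4 = 569,560,000 + 5,061,000 + 198,400,000 + 29,464,000 = 802,485,000
volume = 49,100,000 + 7,230,000 + 49,600,000 + 1,160,000 = 107,090,000 m³
S = 802,485,000 / 107,090,000 = 7.4936 ‰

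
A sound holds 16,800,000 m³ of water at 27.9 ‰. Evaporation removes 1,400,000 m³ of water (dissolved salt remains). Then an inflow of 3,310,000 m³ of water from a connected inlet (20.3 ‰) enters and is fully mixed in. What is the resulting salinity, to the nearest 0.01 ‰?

28.64 ‰

After evaporation: salt = 16,800,000×27.9 = 468,720,000; volume = 16,800,000 − 1,400,000 = 15,400,000 m³
After mixing: salt = 468,720,000 + 3,310,000×20.3 = 535,913,000; volume = 15,400,000 + 3,310,000 = 18,710,000 m³
S = 535,913,000 / 18,710,000 = 28.6431 ‰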